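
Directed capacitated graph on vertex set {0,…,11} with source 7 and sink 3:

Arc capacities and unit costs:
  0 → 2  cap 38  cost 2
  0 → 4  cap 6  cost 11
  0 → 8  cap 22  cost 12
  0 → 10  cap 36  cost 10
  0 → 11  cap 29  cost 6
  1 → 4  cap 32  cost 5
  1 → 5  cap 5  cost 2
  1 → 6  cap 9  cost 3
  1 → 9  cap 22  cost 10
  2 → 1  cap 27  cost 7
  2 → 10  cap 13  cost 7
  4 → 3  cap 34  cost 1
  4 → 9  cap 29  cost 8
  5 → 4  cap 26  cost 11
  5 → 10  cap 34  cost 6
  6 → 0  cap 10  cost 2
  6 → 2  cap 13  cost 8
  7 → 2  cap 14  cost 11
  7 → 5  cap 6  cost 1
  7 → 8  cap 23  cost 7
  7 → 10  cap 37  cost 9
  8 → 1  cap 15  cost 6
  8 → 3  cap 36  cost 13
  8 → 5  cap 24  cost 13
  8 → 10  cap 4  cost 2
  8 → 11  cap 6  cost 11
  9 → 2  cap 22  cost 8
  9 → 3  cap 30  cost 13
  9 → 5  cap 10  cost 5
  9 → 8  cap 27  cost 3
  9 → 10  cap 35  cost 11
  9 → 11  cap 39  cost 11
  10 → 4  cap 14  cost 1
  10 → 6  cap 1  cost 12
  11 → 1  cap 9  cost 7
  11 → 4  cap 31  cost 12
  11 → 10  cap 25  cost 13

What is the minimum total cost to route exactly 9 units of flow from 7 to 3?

Minimum cost for 9 units: 87

shortest-cost path #1: 7→5→10→4→3 push 6 @ unit cost 9 (adds 54)
shortest-cost path #2: 7→10→4→3 push 3 @ unit cost 11 (adds 33)
total cost = 87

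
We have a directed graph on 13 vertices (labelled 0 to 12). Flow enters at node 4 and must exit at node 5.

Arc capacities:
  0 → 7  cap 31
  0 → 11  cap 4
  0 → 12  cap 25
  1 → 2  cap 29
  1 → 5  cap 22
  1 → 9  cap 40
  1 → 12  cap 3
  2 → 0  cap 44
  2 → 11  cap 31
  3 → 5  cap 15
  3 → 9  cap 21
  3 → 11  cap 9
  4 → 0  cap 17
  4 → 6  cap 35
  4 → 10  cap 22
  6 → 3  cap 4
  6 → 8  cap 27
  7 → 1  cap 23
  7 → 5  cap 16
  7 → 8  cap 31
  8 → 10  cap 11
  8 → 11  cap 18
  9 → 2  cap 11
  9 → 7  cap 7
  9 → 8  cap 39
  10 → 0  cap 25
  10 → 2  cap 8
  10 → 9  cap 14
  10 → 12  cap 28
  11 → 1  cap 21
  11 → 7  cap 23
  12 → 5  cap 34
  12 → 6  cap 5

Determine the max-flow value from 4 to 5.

Maximum flow value: 70

augment #1: 4→0→7→5 bottleneck 16, total now 16
augment #2: 4→0→12→5 bottleneck 1, total now 17
augment #3: 4→6→3→5 bottleneck 4, total now 21
augment #4: 4→10→12→5 bottleneck 22, total now 43
augment #5: 4→6→8→10→12→5 bottleneck 6, total now 49
augment #6: 4→6→8→11→1→5 bottleneck 18, total now 67
augment #7: 4→6→8→10→0→12→5 bottleneck 3, total now 70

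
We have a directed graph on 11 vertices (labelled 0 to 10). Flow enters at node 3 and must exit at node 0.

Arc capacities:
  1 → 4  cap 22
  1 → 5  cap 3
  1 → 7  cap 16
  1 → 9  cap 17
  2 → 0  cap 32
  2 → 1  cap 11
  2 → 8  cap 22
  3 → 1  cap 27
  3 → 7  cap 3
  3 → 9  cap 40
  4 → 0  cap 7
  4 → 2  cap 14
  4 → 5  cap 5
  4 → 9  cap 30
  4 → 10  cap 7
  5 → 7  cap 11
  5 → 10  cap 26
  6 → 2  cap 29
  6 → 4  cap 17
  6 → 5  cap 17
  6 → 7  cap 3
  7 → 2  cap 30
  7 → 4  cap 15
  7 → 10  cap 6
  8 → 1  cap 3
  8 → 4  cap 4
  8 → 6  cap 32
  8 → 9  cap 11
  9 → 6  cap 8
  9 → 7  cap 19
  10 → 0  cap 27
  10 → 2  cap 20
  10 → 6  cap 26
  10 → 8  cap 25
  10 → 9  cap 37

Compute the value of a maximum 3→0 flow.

Maximum flow value: 57

augment #1: 3→1→4→0 bottleneck 7, total now 7
augment #2: 3→7→2→0 bottleneck 3, total now 10
augment #3: 3→1→4→2→0 bottleneck 14, total now 24
augment #4: 3→1→4→10→0 bottleneck 1, total now 25
augment #5: 3→1→5→10→0 bottleneck 3, total now 28
augment #6: 3→1→7→2→0 bottleneck 2, total now 30
augment #7: 3→9→6→2→0 bottleneck 8, total now 38
augment #8: 3→9→7→2→0 bottleneck 5, total now 43
augment #9: 3→9→7→10→0 bottleneck 6, total now 49
augment #10: 3→9→7→4→10→0 bottleneck 6, total now 55
augment #11: 3→9→7→4→5→10→0 bottleneck 2, total now 57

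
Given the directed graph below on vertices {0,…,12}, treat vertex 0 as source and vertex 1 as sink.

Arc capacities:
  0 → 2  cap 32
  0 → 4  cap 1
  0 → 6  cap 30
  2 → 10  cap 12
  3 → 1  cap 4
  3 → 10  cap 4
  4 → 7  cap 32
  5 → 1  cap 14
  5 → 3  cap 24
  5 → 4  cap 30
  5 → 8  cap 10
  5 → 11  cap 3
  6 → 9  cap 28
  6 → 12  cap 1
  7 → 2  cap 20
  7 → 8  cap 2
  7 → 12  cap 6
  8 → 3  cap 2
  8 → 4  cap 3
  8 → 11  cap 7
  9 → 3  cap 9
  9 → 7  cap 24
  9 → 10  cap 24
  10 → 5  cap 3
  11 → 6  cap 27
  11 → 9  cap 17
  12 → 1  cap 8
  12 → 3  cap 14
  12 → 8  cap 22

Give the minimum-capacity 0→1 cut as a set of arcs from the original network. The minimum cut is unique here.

Min-cut arcs: {(3,1), (6,12), (7,12), (10,5)} (total capacity 14)

augment #1: 0→6→12→1 push 1
augment #2: 0→2→10→5→1 push 3
augment #3: 0→4→7→12→1 push 1
augment #4: 0→6→9→3→1 push 4
augment #5: 0→6→9→7→12→1 push 5
max flow = 14; residual-reachable set from 0 gives S-side
cut edges (S→T): {(3,1), (6,12), (7,12), (10,5)} total cap 14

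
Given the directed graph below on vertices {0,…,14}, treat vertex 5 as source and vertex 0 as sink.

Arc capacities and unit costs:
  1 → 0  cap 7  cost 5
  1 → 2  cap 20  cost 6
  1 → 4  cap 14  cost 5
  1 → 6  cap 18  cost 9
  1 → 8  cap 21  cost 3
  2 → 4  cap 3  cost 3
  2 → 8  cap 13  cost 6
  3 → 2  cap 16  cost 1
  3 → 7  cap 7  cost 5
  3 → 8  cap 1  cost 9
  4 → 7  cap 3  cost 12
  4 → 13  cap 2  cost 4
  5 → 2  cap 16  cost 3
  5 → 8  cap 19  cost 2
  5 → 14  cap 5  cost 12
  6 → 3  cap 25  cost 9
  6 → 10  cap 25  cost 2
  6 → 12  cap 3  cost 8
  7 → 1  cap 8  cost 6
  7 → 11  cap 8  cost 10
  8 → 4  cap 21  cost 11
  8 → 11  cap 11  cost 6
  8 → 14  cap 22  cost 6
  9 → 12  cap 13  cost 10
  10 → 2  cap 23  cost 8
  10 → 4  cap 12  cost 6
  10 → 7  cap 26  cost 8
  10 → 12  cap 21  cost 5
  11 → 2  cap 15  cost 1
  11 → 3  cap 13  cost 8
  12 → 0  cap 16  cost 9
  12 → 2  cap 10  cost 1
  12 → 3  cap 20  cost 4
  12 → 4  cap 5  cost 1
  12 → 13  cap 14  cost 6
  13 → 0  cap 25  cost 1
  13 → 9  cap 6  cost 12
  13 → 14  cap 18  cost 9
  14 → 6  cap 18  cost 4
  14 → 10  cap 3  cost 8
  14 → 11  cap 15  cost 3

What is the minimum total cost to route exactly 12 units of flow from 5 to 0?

Minimum cost for 12 units: 282

shortest-cost path #1: 5→2→4→13→0 push 2 @ unit cost 11 (adds 22)
shortest-cost path #2: 5→8→14→6→10→12→13→0 push 10 @ unit cost 26 (adds 260)
total cost = 282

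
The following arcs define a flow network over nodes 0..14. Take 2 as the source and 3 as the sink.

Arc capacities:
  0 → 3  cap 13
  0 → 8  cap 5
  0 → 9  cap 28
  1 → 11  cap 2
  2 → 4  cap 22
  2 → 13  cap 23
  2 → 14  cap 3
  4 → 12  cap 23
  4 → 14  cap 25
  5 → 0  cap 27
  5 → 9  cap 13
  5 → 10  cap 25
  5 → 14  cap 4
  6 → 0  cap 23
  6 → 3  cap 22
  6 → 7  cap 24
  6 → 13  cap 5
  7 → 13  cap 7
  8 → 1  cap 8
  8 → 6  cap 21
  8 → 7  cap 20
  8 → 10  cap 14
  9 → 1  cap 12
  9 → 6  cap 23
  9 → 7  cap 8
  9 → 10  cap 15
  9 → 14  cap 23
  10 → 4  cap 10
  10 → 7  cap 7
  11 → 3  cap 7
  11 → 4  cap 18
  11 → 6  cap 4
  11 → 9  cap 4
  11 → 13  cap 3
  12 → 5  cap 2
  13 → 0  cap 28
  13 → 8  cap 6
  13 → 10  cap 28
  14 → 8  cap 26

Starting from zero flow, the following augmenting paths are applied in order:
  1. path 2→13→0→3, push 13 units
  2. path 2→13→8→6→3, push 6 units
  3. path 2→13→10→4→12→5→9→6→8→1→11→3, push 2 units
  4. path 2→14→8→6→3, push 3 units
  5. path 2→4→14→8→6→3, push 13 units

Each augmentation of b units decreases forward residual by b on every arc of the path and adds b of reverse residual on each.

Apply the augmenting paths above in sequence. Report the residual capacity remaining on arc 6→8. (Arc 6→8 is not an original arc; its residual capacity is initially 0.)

Residual capacity of (6,8): 20

after path 1 (2→13→0→3, push 13): res(6,8)=0
after path 2 (2→13→8→6→3, push 6): res(6,8)=6
after path 3 (2→13→10→4→12→5→9→6→8→1→11→3, push 2): res(6,8)=4
after path 4 (2→14→8→6→3, push 3): res(6,8)=7
after path 5 (2→4→14→8→6→3, push 13): res(6,8)=20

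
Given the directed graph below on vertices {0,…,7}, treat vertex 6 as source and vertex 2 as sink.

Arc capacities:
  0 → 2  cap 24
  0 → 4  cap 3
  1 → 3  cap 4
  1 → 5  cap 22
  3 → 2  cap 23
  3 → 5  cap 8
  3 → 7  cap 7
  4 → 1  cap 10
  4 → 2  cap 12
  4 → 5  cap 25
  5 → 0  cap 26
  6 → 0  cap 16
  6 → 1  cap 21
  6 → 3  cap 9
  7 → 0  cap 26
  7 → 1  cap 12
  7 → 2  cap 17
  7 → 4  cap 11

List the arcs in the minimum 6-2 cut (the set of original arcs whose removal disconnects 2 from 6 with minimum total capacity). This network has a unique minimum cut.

Min-cut arcs: {(0,2), (0,4), (1,3), (6,3)} (total capacity 40)

augment #1: 6→0→2 push 16
augment #2: 6→3→2 push 9
augment #3: 6→1→3→2 push 4
augment #4: 6→1→5→0→2 push 8
augment #5: 6→1→5→0→4→2 push 3
max flow = 40; residual-reachable set from 6 gives S-side
cut edges (S→T): {(0,2), (0,4), (1,3), (6,3)} total cap 40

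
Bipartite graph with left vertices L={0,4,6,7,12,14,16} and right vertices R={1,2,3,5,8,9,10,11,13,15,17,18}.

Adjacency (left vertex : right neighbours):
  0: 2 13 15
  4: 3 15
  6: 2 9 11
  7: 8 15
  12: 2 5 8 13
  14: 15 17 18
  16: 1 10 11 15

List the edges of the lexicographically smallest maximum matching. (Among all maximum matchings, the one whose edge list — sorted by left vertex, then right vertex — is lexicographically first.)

Lex-smallest maximum matching: {(0,2), (4,3), (6,9), (7,8), (12,5), (14,15), (16,1)}

|M| = 7 (so the lex-smallest maximum matching has 7 edges)
process left vertices in ascending order; for each, take the smallest-labelled available neighbour that still permits 7 edges overall, or leave it unmatched if none does
lex-smallest matching: {0-2, 4-3, 6-9, 7-8, 12-5, 14-15, 16-1}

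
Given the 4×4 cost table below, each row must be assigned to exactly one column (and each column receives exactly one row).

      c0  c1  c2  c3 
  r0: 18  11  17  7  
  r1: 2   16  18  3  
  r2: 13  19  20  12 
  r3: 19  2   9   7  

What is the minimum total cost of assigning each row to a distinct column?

optimal assignment: row0→col3 (cost 7), row1→col0 (cost 2), row2→col2 (cost 20), row3→col1 (cost 2)
total = 7 + 2 + 20 + 2 = 31

Minimum assignment cost: 31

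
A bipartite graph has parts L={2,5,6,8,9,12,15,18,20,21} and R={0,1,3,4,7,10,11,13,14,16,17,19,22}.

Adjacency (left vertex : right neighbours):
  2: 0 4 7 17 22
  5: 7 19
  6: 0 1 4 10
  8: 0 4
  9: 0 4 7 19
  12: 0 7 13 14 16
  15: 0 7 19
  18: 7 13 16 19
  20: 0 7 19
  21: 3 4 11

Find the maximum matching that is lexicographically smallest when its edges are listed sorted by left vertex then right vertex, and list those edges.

|M| = 9 (so the lex-smallest maximum matching has 9 edges)
process left vertices in ascending order; for each, take the smallest-labelled available neighbour that still permits 9 edges overall, or leave it unmatched if none does
lex-smallest matching: {2-17, 5-7, 6-1, 8-0, 9-4, 12-13, 15-19, 18-16, 21-3}

Lex-smallest maximum matching: {(2,17), (5,7), (6,1), (8,0), (9,4), (12,13), (15,19), (18,16), (21,3)}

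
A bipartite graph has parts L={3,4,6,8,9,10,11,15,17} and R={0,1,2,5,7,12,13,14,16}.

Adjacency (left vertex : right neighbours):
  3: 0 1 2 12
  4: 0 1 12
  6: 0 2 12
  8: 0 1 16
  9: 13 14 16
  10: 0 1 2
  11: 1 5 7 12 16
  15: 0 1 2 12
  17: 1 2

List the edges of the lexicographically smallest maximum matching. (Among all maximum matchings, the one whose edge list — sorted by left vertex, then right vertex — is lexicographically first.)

Lex-smallest maximum matching: {(3,0), (4,1), (6,2), (8,16), (9,13), (11,5), (15,12)}

|M| = 7 (so the lex-smallest maximum matching has 7 edges)
process left vertices in ascending order; for each, take the smallest-labelled available neighbour that still permits 7 edges overall, or leave it unmatched if none does
lex-smallest matching: {3-0, 4-1, 6-2, 8-16, 9-13, 11-5, 15-12}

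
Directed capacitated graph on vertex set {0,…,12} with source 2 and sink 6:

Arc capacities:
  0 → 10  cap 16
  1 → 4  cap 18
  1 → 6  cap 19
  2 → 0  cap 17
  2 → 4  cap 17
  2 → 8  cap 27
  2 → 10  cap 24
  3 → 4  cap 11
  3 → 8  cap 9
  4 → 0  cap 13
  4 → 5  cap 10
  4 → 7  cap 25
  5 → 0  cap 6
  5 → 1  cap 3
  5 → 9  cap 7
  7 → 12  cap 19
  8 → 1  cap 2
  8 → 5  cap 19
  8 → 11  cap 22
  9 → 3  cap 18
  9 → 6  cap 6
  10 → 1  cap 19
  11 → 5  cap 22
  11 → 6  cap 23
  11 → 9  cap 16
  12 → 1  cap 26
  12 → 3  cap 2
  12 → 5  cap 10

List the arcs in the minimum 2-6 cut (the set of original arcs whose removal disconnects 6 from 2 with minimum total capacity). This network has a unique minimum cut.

augment #1: 2→8→1→6 push 2
augment #2: 2→8→11→6 push 22
augment #3: 2→10→1→6 push 17
augment #4: 2→4→5→9→6 push 6
max flow = 47; residual-reachable set from 2 gives S-side
cut edges (S→T): {(1,6), (8,11), (9,6)} total cap 47

Min-cut arcs: {(1,6), (8,11), (9,6)} (total capacity 47)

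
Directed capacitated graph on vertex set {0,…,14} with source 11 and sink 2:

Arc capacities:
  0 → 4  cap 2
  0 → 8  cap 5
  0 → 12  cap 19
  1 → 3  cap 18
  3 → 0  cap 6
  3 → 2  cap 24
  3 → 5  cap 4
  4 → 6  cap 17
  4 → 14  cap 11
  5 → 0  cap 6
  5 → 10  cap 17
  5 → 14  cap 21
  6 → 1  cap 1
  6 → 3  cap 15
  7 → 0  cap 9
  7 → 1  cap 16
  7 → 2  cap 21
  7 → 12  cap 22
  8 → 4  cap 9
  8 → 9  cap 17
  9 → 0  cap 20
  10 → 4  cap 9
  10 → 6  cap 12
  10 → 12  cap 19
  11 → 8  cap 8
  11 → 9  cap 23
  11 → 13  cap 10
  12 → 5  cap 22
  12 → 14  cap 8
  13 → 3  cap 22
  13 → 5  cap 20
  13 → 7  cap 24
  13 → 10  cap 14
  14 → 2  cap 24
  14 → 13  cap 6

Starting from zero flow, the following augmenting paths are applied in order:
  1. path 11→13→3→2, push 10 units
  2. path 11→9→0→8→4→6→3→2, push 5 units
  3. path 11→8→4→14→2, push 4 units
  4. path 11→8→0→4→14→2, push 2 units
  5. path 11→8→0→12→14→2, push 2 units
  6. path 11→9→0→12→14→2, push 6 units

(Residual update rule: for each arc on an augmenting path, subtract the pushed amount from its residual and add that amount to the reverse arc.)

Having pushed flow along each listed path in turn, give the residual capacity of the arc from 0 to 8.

after path 1 (11→13→3→2, push 10): res(0,8)=5
after path 2 (11→9→0→8→4→6→3→2, push 5): res(0,8)=0
after path 3 (11→8→4→14→2, push 4): res(0,8)=0
after path 4 (11→8→0→4→14→2, push 2): res(0,8)=2
after path 5 (11→8→0→12→14→2, push 2): res(0,8)=4
after path 6 (11→9→0→12→14→2, push 6): res(0,8)=4

Residual capacity of (0,8): 4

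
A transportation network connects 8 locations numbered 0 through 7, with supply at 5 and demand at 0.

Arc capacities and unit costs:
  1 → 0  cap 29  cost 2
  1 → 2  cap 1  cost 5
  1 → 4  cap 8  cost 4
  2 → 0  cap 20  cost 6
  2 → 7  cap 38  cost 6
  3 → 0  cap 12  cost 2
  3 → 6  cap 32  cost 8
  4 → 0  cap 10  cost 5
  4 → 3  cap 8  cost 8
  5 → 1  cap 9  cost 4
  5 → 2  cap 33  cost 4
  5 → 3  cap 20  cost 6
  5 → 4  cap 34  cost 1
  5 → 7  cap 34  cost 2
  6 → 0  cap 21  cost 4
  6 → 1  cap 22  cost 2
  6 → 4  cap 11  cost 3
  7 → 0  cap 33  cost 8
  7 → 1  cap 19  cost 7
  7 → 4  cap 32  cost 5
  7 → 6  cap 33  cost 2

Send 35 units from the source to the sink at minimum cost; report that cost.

Minimum cost for 35 units: 242

shortest-cost path #1: 5→1→0 push 9 @ unit cost 6 (adds 54)
shortest-cost path #2: 5→4→0 push 10 @ unit cost 6 (adds 60)
shortest-cost path #3: 5→3→0 push 12 @ unit cost 8 (adds 96)
shortest-cost path #4: 5→7→6→0 push 4 @ unit cost 8 (adds 32)
total cost = 242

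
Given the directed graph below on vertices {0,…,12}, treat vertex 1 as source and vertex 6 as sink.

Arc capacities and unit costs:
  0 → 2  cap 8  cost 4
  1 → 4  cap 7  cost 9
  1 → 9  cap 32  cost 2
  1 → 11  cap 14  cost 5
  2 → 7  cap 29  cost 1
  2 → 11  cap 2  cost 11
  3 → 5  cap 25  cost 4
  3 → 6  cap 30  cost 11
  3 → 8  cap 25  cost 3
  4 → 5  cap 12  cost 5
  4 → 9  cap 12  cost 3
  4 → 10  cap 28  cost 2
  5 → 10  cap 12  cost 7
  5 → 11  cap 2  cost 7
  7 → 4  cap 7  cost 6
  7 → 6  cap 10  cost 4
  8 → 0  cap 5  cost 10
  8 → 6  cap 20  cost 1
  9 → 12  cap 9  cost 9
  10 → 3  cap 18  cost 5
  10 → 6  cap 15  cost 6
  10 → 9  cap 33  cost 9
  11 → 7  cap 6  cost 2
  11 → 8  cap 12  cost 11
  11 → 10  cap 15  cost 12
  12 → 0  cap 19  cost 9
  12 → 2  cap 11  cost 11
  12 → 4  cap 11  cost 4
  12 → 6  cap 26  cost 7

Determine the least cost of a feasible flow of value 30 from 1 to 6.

Minimum cost for 30 units: 483

shortest-cost path #1: 1→11→7→6 push 6 @ unit cost 11 (adds 66)
shortest-cost path #2: 1→4→10→6 push 7 @ unit cost 17 (adds 119)
shortest-cost path #3: 1→11→8→6 push 8 @ unit cost 17 (adds 136)
shortest-cost path #4: 1→9→12→6 push 9 @ unit cost 18 (adds 162)
total cost = 483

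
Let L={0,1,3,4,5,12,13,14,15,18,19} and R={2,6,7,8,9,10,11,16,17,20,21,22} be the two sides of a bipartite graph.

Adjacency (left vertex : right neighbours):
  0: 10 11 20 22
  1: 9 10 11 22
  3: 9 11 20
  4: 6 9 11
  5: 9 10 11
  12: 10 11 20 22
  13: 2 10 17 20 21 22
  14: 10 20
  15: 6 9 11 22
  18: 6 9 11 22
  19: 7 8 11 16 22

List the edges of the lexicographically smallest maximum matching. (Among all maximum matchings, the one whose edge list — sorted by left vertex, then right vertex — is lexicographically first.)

|M| = 8 (so the lex-smallest maximum matching has 8 edges)
process left vertices in ascending order; for each, take the smallest-labelled available neighbour that still permits 8 edges overall, or leave it unmatched if none does
lex-smallest matching: {0-10, 1-9, 3-11, 4-6, 12-20, 13-2, 15-22, 19-7}

Lex-smallest maximum matching: {(0,10), (1,9), (3,11), (4,6), (12,20), (13,2), (15,22), (19,7)}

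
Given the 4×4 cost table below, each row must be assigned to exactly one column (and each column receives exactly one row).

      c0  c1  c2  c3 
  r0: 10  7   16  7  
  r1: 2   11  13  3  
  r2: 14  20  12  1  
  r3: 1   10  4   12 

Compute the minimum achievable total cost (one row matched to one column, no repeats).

Minimum assignment cost: 14

optimal assignment: row0→col1 (cost 7), row1→col0 (cost 2), row2→col3 (cost 1), row3→col2 (cost 4)
total = 7 + 2 + 1 + 4 = 14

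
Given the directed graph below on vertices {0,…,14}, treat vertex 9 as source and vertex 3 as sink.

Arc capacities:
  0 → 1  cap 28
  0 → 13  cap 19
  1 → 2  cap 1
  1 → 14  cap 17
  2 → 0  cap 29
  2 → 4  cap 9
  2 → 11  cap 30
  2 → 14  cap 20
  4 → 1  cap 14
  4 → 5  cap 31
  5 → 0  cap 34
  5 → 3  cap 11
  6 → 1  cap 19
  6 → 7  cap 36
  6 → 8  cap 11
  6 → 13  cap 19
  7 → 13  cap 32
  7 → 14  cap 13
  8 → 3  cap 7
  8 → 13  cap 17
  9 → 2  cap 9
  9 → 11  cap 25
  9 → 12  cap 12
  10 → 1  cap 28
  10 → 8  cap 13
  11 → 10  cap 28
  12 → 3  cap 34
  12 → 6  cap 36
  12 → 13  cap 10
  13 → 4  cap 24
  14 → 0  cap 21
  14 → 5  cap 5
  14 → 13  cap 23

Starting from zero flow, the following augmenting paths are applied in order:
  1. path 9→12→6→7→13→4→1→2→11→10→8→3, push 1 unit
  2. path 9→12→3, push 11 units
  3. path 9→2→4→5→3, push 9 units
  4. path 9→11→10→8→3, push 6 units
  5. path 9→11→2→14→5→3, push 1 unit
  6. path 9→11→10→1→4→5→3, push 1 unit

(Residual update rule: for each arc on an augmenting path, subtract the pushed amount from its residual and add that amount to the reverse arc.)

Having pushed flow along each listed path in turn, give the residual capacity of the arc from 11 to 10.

Residual capacity of (11,10): 20

after path 1 (9→12→6→7→13→4→1→2→11→10→8→3, push 1): res(11,10)=27
after path 2 (9→12→3, push 11): res(11,10)=27
after path 3 (9→2→4→5→3, push 9): res(11,10)=27
after path 4 (9→11→10→8→3, push 6): res(11,10)=21
after path 5 (9→11→2→14→5→3, push 1): res(11,10)=21
after path 6 (9→11→10→1→4→5→3, push 1): res(11,10)=20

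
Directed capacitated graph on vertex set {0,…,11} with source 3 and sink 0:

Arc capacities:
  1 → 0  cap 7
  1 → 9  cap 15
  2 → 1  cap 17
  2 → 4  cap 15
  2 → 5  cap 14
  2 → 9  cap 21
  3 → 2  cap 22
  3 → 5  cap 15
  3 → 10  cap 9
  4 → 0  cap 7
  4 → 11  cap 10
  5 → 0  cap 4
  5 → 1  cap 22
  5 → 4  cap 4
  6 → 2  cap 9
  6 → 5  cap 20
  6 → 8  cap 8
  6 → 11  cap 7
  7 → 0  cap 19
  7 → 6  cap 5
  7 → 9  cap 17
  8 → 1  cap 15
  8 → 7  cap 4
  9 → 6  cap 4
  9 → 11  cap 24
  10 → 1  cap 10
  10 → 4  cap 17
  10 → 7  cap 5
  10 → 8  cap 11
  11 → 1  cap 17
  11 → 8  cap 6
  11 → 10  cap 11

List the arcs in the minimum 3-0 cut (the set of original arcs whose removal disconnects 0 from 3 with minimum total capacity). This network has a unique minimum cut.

Min-cut arcs: {(1,0), (4,0), (5,0), (8,7), (10,7)} (total capacity 27)

augment #1: 3→5→0 push 4
augment #2: 3→2→1→0 push 7
augment #3: 3→2→4→0 push 7
augment #4: 3→10→7→0 push 5
augment #5: 3→10→8→7→0 push 4
max flow = 27; residual-reachable set from 3 gives S-side
cut edges (S→T): {(1,0), (4,0), (5,0), (8,7), (10,7)} total cap 27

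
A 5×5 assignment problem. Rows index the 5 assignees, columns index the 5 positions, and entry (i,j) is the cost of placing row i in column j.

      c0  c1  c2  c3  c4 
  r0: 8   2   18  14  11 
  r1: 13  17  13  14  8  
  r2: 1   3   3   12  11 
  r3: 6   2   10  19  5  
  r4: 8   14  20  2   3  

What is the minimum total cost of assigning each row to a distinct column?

Minimum assignment cost: 21

optimal assignment: row0→col1 (cost 2), row1→col4 (cost 8), row2→col2 (cost 3), row3→col0 (cost 6), row4→col3 (cost 2)
total = 2 + 8 + 3 + 6 + 2 = 21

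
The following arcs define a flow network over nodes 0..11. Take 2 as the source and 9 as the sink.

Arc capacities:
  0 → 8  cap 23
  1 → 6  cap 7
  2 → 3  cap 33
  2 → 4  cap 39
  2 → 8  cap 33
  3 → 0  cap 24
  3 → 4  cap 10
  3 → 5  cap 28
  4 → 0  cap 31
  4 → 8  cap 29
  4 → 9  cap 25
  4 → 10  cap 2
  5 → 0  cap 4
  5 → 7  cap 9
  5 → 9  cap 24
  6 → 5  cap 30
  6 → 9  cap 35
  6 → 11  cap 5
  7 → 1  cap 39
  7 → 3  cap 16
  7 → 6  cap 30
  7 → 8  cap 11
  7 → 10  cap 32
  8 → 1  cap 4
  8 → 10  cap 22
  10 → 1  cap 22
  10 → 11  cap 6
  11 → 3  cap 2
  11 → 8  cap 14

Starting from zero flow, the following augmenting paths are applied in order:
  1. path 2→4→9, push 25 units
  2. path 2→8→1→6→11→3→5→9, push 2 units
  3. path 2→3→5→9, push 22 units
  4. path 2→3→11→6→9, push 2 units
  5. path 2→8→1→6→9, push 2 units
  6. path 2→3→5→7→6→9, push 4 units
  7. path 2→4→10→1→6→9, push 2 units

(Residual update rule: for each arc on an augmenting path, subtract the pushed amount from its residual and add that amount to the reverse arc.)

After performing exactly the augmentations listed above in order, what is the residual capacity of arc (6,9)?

Residual capacity of (6,9): 25

after path 1 (2→4→9, push 25): res(6,9)=35
after path 2 (2→8→1→6→11→3→5→9, push 2): res(6,9)=35
after path 3 (2→3→5→9, push 22): res(6,9)=35
after path 4 (2→3→11→6→9, push 2): res(6,9)=33
after path 5 (2→8→1→6→9, push 2): res(6,9)=31
after path 6 (2→3→5→7→6→9, push 4): res(6,9)=27
after path 7 (2→4→10→1→6→9, push 2): res(6,9)=25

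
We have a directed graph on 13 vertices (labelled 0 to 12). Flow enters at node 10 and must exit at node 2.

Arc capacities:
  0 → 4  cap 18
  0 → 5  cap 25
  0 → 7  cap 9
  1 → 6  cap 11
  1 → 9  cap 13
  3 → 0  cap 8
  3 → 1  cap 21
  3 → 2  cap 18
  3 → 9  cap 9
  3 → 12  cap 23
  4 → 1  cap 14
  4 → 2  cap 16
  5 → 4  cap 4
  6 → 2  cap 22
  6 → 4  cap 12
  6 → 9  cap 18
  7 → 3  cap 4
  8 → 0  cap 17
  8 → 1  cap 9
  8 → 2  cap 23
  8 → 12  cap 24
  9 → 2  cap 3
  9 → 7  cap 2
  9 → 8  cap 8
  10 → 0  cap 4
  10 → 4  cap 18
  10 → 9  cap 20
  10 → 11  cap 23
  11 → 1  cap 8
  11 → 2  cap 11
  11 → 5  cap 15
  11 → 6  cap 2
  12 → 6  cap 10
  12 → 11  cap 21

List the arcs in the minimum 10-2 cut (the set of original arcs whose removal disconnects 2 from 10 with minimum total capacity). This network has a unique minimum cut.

Min-cut arcs: {(1,6), (4,2), (7,3), (9,2), (9,8), (11,2), (11,6)} (total capacity 55)

augment #1: 10→4→2 push 16
augment #2: 10→9→2 push 3
augment #3: 10→11→2 push 11
augment #4: 10→9→8→2 push 8
augment #5: 10→11→6→2 push 2
augment #6: 10→0→7→3→2 push 4
augment #7: 10→4→1→6→2 push 2
augment #8: 10→11→1→6→2 push 8
augment #9: 10→11→5→4→1→6→2 push 1
max flow = 55; residual-reachable set from 10 gives S-side
cut edges (S→T): {(1,6), (4,2), (7,3), (9,2), (9,8), (11,2), (11,6)} total cap 55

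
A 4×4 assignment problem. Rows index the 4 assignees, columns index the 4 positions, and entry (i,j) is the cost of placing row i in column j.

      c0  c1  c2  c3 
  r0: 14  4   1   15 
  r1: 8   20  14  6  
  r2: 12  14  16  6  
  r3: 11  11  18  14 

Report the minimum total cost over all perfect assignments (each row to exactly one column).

Minimum assignment cost: 26

optimal assignment: row0→col2 (cost 1), row1→col0 (cost 8), row2→col3 (cost 6), row3→col1 (cost 11)
total = 1 + 8 + 6 + 11 = 26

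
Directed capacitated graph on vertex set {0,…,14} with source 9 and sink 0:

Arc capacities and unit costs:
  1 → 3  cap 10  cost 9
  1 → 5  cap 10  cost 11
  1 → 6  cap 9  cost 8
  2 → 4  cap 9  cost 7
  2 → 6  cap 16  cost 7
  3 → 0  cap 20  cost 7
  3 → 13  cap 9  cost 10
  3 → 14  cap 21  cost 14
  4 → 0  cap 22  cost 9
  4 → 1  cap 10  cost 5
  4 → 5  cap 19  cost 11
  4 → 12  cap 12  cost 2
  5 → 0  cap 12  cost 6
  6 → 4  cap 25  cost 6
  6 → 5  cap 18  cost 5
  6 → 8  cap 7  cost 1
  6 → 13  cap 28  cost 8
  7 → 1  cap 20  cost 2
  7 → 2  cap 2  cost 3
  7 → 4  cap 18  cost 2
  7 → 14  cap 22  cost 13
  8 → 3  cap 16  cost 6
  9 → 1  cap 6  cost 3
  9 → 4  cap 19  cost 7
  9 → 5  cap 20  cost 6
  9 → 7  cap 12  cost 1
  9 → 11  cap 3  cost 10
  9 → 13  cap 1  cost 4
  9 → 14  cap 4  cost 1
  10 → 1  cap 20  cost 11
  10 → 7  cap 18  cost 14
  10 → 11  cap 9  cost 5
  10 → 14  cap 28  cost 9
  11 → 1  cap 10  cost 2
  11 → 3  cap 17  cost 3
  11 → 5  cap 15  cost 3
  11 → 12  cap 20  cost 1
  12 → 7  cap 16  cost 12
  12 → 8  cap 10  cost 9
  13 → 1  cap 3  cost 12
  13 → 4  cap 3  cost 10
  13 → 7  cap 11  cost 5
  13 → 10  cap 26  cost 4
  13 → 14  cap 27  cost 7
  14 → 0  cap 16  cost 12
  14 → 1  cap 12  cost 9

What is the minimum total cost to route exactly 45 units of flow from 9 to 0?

Minimum cost for 45 units: 634

shortest-cost path #1: 9→5→0 push 12 @ unit cost 12 (adds 144)
shortest-cost path #2: 9→7→4→0 push 12 @ unit cost 12 (adds 144)
shortest-cost path #3: 9→14→0 push 4 @ unit cost 13 (adds 52)
shortest-cost path #4: 9→4→0 push 10 @ unit cost 16 (adds 160)
shortest-cost path #5: 9→1→3→0 push 6 @ unit cost 19 (adds 114)
shortest-cost path #6: 9→11→3→0 push 1 @ unit cost 20 (adds 20)
total cost = 634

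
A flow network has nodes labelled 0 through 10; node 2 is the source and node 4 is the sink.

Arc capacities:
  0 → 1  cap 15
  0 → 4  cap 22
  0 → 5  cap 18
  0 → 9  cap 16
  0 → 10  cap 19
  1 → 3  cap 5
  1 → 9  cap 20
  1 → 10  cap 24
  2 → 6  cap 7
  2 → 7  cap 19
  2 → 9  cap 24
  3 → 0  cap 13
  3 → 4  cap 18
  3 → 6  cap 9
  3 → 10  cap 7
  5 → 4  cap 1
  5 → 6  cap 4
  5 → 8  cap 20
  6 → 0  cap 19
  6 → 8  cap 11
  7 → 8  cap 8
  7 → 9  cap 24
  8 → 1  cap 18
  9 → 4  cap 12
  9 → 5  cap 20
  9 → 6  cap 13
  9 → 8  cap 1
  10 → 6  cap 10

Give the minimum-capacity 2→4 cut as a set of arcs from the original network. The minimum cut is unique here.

augment #1: 2→9→4 push 12
augment #2: 2→6→0→4 push 7
augment #3: 2→9→5→4 push 1
augment #4: 2→9→6→0→4 push 11
augment #5: 2→7→8→1→3→4 push 5
augment #6: 2→7→9→6→0→4 push 1
max flow = 37; residual-reachable set from 2 gives S-side
cut edges (S→T): {(1,3), (5,4), (6,0), (9,4)} total cap 37

Min-cut arcs: {(1,3), (5,4), (6,0), (9,4)} (total capacity 37)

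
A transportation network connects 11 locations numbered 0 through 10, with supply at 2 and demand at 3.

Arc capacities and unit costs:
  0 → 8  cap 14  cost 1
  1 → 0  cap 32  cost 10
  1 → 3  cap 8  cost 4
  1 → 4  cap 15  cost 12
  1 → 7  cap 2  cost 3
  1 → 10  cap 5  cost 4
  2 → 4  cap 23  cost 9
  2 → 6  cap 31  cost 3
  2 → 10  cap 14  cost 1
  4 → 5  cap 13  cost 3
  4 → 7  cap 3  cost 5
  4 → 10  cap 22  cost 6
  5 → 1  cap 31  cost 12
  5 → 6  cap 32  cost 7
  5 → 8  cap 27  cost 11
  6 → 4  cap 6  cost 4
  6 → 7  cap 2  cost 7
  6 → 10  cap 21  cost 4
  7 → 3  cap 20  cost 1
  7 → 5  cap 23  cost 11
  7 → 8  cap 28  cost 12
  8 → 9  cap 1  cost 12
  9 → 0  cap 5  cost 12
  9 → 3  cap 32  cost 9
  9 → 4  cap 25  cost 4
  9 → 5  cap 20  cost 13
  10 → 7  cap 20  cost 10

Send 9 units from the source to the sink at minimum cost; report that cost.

shortest-cost path #1: 2→6→7→3 push 2 @ unit cost 11 (adds 22)
shortest-cost path #2: 2→10→7→3 push 7 @ unit cost 12 (adds 84)
total cost = 106

Minimum cost for 9 units: 106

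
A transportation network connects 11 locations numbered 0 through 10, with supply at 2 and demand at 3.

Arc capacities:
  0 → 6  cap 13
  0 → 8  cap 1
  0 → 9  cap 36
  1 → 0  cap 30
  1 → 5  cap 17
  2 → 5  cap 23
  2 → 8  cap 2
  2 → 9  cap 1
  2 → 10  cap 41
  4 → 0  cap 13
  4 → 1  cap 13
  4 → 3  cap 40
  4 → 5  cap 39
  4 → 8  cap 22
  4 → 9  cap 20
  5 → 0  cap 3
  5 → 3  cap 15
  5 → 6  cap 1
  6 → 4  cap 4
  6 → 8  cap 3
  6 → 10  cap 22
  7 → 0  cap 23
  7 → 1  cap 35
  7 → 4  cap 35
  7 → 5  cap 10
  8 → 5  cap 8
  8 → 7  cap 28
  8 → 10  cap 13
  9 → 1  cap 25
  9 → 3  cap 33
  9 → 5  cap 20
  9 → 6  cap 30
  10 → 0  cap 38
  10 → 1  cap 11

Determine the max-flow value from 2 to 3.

augment #1: 2→5→3 bottleneck 15, total now 15
augment #2: 2→9→3 bottleneck 1, total now 16
augment #3: 2→5→0→9→3 bottleneck 3, total now 19
augment #4: 2→5→6→4→3 bottleneck 1, total now 20
augment #5: 2→8→7→4→3 bottleneck 2, total now 22
augment #6: 2→10→0→9→3 bottleneck 29, total now 51
augment #7: 2→10→0→6→4→3 bottleneck 3, total now 54
augment #8: 2→10→0→8→7→4→3 bottleneck 1, total now 55
augment #9: 2→10→0→6→8→7→4→3 bottleneck 3, total now 58

Maximum flow value: 58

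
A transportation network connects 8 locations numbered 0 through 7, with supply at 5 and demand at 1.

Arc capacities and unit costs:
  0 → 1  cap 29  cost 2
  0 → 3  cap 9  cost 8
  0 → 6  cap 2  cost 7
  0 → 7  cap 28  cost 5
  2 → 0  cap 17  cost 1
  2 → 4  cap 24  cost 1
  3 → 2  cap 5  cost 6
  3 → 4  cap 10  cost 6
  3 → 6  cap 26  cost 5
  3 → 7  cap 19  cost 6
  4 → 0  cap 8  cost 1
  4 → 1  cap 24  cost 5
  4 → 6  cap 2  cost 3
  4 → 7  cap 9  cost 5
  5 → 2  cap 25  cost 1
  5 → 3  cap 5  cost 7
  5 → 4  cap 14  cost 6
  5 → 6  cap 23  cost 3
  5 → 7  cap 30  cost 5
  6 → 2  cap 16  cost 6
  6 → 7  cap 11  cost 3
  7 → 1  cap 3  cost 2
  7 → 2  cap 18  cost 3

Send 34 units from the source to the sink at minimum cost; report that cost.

shortest-cost path #1: 5→2→0→1 push 17 @ unit cost 4 (adds 68)
shortest-cost path #2: 5→2→4→0→1 push 8 @ unit cost 5 (adds 40)
shortest-cost path #3: 5→7→1 push 3 @ unit cost 7 (adds 21)
shortest-cost path #4: 5→4→1 push 6 @ unit cost 11 (adds 66)
total cost = 195

Minimum cost for 34 units: 195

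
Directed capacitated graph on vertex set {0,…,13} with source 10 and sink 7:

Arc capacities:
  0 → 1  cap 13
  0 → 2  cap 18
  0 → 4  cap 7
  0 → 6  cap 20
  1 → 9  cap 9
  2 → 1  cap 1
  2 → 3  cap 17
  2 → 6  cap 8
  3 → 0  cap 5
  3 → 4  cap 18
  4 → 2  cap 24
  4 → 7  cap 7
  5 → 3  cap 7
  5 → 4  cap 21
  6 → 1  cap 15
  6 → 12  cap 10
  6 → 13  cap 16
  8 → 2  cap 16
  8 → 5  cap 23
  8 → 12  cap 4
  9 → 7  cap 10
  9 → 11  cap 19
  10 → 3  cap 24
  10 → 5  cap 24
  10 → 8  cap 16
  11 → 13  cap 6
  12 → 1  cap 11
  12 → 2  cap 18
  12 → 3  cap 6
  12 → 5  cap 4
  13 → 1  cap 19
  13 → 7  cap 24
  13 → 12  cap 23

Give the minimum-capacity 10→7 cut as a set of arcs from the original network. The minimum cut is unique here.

augment #1: 10→3→4→7 push 7
augment #2: 10→3→0→1→9→7 push 5
augment #3: 10→8→2→1→9→7 push 1
augment #4: 10→8→2→6→13→7 push 8
augment #5: 10→8→12→1→9→7 push 3
augment #6: 10→8→12→1→0→6→13→7 push 1
max flow = 25; residual-reachable set from 10 gives S-side
cut edges (S→T): {(2,1), (2,6), (3,0), (4,7), (8,12)} total cap 25

Min-cut arcs: {(2,1), (2,6), (3,0), (4,7), (8,12)} (total capacity 25)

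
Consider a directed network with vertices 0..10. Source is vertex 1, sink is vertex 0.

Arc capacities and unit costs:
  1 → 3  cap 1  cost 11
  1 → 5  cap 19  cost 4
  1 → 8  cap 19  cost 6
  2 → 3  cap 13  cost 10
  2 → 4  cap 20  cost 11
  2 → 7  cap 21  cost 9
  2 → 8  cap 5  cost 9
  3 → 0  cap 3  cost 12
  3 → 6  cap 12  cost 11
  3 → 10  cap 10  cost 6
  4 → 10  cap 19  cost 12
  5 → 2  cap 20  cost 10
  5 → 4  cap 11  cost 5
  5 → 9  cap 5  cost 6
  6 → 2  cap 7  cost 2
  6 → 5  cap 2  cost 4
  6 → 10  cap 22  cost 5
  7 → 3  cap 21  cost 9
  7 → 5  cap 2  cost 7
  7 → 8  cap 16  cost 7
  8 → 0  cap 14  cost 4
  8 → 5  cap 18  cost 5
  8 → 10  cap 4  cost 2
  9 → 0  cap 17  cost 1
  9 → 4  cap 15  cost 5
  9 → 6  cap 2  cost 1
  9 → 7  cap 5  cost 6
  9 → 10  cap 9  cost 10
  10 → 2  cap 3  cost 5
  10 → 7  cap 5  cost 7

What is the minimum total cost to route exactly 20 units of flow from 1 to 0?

Minimum cost for 20 units: 218

shortest-cost path #1: 1→8→0 push 14 @ unit cost 10 (adds 140)
shortest-cost path #2: 1→5→9→0 push 5 @ unit cost 11 (adds 55)
shortest-cost path #3: 1→3→0 push 1 @ unit cost 23 (adds 23)
total cost = 218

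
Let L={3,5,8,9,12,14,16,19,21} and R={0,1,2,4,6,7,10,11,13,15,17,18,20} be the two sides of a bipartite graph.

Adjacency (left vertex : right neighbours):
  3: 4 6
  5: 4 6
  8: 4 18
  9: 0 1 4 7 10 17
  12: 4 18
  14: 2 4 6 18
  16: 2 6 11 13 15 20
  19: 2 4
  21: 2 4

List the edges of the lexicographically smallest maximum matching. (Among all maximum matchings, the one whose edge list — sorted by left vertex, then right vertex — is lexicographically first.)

Lex-smallest maximum matching: {(3,4), (5,6), (8,18), (9,0), (14,2), (16,11)}

|M| = 6 (so the lex-smallest maximum matching has 6 edges)
process left vertices in ascending order; for each, take the smallest-labelled available neighbour that still permits 6 edges overall, or leave it unmatched if none does
lex-smallest matching: {3-4, 5-6, 8-18, 9-0, 14-2, 16-11}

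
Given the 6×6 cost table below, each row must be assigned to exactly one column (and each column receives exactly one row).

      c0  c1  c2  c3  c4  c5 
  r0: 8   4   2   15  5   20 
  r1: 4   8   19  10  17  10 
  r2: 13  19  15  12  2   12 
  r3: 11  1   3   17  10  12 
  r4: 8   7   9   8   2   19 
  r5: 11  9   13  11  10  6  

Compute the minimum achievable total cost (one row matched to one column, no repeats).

optimal assignment: row0→col2 (cost 2), row1→col0 (cost 4), row2→col4 (cost 2), row3→col1 (cost 1), row4→col3 (cost 8), row5→col5 (cost 6)
total = 2 + 4 + 2 + 1 + 8 + 6 = 23

Minimum assignment cost: 23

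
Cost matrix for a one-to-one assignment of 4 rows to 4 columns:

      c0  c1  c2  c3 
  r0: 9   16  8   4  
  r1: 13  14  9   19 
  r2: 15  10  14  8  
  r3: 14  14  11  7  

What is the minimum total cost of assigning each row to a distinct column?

Minimum assignment cost: 35

optimal assignment: row0→col0 (cost 9), row1→col2 (cost 9), row2→col1 (cost 10), row3→col3 (cost 7)
total = 9 + 9 + 10 + 7 = 35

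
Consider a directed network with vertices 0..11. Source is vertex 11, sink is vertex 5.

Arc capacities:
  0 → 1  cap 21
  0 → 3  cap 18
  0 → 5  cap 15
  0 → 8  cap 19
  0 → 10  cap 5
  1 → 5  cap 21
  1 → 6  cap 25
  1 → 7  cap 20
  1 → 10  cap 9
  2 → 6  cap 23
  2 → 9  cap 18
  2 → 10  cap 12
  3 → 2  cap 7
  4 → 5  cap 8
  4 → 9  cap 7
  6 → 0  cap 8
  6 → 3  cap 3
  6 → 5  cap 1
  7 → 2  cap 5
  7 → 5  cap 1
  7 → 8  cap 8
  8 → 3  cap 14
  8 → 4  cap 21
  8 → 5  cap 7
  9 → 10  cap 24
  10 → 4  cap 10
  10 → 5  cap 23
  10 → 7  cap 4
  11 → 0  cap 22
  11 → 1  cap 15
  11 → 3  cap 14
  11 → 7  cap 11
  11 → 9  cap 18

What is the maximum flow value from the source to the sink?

Maximum flow value: 73

augment #1: 11→0→5 bottleneck 15, total now 15
augment #2: 11→1→5 bottleneck 15, total now 30
augment #3: 11→7→5 bottleneck 1, total now 31
augment #4: 11→0→1→5 bottleneck 6, total now 37
augment #5: 11→0→8→5 bottleneck 1, total now 38
augment #6: 11→7→8→5 bottleneck 6, total now 44
augment #7: 11→9→10→5 bottleneck 18, total now 62
augment #8: 11→3→2→6→5 bottleneck 1, total now 63
augment #9: 11→3→2→10→5 bottleneck 5, total now 68
augment #10: 11→7→8→4→5 bottleneck 2, total now 70
augment #11: 11→3→2→10→4→5 bottleneck 1, total now 71
augment #12: 11→7→2→10→4→5 bottleneck 2, total now 73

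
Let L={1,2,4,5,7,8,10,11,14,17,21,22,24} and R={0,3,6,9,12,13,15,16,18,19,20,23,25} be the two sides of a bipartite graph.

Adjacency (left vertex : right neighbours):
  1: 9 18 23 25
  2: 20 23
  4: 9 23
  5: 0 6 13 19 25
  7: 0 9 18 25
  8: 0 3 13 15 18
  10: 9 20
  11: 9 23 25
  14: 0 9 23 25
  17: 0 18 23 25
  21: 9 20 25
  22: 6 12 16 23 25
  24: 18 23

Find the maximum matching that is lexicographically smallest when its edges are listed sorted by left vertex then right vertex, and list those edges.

|M| = 9 (so the lex-smallest maximum matching has 9 edges)
process left vertices in ascending order; for each, take the smallest-labelled available neighbour that still permits 9 edges overall, or leave it unmatched if none does
lex-smallest matching: {1-9, 2-20, 4-23, 5-6, 7-0, 8-3, 11-25, 17-18, 22-12}

Lex-smallest maximum matching: {(1,9), (2,20), (4,23), (5,6), (7,0), (8,3), (11,25), (17,18), (22,12)}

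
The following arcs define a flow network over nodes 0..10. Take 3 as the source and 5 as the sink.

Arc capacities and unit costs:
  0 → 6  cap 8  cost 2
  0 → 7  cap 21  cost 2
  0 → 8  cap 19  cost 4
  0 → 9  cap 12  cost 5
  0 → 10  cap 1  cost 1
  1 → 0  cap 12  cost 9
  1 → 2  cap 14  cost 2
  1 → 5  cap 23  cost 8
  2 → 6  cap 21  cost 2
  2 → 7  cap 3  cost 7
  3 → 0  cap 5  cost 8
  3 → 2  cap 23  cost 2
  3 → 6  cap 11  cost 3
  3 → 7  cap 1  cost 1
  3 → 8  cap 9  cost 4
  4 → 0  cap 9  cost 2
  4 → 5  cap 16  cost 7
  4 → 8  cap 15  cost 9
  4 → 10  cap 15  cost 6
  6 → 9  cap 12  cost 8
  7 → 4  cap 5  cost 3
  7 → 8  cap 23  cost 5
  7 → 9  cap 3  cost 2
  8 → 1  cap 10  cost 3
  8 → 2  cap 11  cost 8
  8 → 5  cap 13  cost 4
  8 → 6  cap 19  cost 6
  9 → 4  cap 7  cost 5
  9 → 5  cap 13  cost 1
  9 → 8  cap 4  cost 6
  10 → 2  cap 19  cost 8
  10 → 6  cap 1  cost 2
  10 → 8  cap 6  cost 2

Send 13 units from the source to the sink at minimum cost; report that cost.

Minimum cost for 13 units: 112

shortest-cost path #1: 3→7→9→5 push 1 @ unit cost 4 (adds 4)
shortest-cost path #2: 3→8→5 push 9 @ unit cost 8 (adds 72)
shortest-cost path #3: 3→6→9→5 push 3 @ unit cost 12 (adds 36)
total cost = 112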